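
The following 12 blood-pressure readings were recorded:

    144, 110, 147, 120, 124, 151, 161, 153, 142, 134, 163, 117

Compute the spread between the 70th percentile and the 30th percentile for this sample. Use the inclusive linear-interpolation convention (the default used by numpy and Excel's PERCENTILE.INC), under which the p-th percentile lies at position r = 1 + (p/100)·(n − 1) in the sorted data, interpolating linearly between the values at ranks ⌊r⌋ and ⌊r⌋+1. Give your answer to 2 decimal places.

Sorted: 110, 117, 120, 124, 134, 142, 144, 147, 151, 153, 161, 163.
n = 12.
P30: r = 4.3; ranks 4–5 are 124, 134; interpolating gives 127.
P70: r = 8.7; ranks 8–9 are 147, 151; interpolating gives 149.8.
Difference: 149.8 − 127 = 22.8.

22.80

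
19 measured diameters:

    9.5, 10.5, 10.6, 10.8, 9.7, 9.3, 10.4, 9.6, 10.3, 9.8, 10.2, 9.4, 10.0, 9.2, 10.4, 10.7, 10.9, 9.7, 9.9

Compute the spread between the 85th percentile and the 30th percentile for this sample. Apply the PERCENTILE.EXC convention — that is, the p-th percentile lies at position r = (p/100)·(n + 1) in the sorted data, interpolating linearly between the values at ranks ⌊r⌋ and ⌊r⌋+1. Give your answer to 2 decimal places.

1.00

Sorted: 9.2, 9.3, 9.4, 9.5, 9.6, 9.7, 9.7, 9.8, 9.9, 10.0, 10.2, 10.3, 10.4, 10.4, 10.5, 10.6, 10.7, 10.8, 10.9.
n = 19.
P30: r = 6 (integer) → 9.7.
P85: r = 17 (integer) → 10.7.
Difference: 10.7 − 9.7 = 1.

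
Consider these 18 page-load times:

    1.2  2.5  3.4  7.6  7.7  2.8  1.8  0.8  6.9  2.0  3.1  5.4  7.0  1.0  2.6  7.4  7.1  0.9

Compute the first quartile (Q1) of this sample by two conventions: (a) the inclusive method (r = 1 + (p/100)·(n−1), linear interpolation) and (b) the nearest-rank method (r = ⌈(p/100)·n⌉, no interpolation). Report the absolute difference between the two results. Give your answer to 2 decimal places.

Sorted: 0.8, 0.9, 1.0, 1.2, 1.8, 2.0, 2.5, 2.6, 2.8, 3.1, 3.4, 5.4, 6.9, 7.0, 7.1, 7.4, 7.6, 7.7.
n = 18.
(a) r = 5.25; between ranks 5 (1.8) and 6 (2.0): 1.85.
(b) the nearest-rank method: rank 5 → 1.8.
|1.85 − 1.8| = 0.05.

0.05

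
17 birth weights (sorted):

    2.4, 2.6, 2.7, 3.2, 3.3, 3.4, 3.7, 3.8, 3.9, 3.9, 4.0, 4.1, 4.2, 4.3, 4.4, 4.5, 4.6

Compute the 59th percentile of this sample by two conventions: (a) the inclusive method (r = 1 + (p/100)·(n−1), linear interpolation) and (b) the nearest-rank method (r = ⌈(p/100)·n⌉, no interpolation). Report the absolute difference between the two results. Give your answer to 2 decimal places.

n = 17.
(a) r = 10.44; between ranks 10 (3.9) and 11 (4.0): 3.944.
(b) the nearest-rank method: rank 11 → 4.
|3.944 − 4| = 0.056.

0.06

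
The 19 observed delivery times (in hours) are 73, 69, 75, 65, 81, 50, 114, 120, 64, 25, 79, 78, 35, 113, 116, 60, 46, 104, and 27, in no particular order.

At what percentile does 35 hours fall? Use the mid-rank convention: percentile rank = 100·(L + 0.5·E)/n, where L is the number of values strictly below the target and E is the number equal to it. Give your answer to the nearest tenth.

Sorted: 25, 27, 35, 46, 50, 60, 64, 65, 69, 73, 75, 78, 79, 81, 104, 113, 114, 116, 120.
Count below 35: L = 2; count equal: E = 1; n = 19.
Percentile rank = 100·(2 + 0.5·1)/19 = 100·2.5/19 = 13.16.

13.2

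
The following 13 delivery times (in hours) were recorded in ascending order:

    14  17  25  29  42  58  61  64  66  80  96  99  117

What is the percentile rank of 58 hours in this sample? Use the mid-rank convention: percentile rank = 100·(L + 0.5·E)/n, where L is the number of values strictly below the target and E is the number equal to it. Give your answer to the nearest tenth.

Count below 58: L = 5; count equal: E = 1; n = 13.
Percentile rank = 100·(5 + 0.5·1)/13 = 100·5.5/13 = 42.31.

42.3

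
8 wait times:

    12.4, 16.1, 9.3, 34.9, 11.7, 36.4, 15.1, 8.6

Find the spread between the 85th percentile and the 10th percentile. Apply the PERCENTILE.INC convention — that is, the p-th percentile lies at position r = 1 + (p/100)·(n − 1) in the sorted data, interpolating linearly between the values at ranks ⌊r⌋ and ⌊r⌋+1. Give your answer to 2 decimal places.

24.87

Sorted: 8.6, 9.3, 11.7, 12.4, 15.1, 16.1, 34.9, 36.4.
n = 8.
P10: r = 1.7; ranks 1–2 are 8.6, 9.3; interpolating gives 9.09.
P85: r = 6.95; ranks 6–7 are 16.1, 34.9; interpolating gives 33.96.
Difference: 33.96 − 9.09 = 24.87.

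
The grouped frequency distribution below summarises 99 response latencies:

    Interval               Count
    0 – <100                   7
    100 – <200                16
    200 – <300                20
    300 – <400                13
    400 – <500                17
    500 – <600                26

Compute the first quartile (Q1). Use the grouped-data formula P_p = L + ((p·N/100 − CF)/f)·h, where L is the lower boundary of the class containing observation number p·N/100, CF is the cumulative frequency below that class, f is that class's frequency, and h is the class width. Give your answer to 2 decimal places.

208.75

N = 99; target position k = 25/100 · 99 = 24.75.
Cumulative frequencies: 7, 23, 43, 56, 73, 99.
Observation 24.75 falls in the class 200 – <300.
L = 200, CF = 23, f = 20, h = 100.
P25 = 200 + ((24.75 − 23)/20)·100 = 200 + 8.75 = 208.75.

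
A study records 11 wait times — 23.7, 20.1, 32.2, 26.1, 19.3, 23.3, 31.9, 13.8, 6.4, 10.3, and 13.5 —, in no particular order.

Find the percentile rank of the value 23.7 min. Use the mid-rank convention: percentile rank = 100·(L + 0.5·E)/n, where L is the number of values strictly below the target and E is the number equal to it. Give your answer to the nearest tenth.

68.2

Sorted: 6.4, 10.3, 13.5, 13.8, 19.3, 20.1, 23.3, 23.7, 26.1, 31.9, 32.2.
Count below 23.7: L = 7; count equal: E = 1; n = 11.
Percentile rank = 100·(7 + 0.5·1)/11 = 100·7.5/11 = 68.18.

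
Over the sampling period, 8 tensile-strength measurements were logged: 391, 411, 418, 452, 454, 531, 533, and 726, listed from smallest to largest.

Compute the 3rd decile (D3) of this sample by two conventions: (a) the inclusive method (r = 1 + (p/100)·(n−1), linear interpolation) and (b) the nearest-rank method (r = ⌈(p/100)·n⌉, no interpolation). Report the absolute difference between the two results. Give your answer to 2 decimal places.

n = 8.
(a) r = 3.1; between ranks 3 (418) and 4 (452): 421.4.
(b) the nearest-rank method: rank 3 → 418.
|421.4 − 418| = 3.4.

3.40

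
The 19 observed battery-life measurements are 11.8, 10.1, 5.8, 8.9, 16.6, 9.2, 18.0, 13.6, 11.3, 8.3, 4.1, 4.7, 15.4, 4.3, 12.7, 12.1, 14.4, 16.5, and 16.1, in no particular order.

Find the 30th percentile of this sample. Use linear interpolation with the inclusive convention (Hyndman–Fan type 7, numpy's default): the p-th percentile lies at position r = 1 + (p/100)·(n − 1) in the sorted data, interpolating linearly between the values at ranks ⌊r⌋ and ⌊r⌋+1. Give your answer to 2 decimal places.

9.02

Sorted: 4.1, 4.3, 4.7, 5.8, 8.3, 8.9, 9.2, 10.1, 11.3, 11.8, 12.1, 12.7, 13.6, 14.4, 15.4, 16.1, 16.5, 16.6, 18.0.
n = 19.
r = 1 + (30/100)·(19 − 1) = 1 + 5.4 = 6.4.
Rank 6 is 8.9 and rank 7 is 9.2.
Interpolate: 8.9 + 0.4·(9.2 − 8.9) = 8.9 + 0.4·0.3 = 9.02.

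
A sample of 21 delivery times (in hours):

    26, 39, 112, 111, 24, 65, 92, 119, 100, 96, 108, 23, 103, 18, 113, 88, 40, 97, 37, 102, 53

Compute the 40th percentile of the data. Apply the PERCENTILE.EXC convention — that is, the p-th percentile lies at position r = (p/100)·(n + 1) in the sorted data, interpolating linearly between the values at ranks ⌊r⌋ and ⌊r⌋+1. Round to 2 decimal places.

62.60

Sorted: 18, 23, 24, 26, 37, 39, 40, 53, 65, 88, 92, 96, 97, 100, 102, 103, 108, 111, 112, 113, 119.
n = 21.
r = (40/100)·(21 + 1) = 8.8.
Rank 8 is 53 and rank 9 is 65.
Interpolate: 53 + 0.8·(65 − 53) = 53 + 0.8·12 = 62.6.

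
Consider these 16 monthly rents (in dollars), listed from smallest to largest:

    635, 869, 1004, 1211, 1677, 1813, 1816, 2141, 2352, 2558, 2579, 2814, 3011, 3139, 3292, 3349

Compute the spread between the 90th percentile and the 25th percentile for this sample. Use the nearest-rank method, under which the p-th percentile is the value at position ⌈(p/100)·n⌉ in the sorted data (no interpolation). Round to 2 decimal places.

2081.00

n = 16.
P25: rank ⌈25/100·16⌉ = 4 → 1211.
P90: rank ⌈90/100·16⌉ = 15 → 3292.
Difference: 3292 − 1211 = 2081.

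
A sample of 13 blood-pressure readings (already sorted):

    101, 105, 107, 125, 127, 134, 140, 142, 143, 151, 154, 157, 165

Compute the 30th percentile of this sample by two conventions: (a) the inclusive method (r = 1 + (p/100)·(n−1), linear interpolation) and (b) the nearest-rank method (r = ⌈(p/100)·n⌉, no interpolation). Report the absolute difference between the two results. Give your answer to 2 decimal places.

n = 13.
(a) r = 4.6; between ranks 4 (125) and 5 (127): 126.2.
(b) the nearest-rank method: rank 4 → 125.
|126.2 − 125| = 1.2.

1.20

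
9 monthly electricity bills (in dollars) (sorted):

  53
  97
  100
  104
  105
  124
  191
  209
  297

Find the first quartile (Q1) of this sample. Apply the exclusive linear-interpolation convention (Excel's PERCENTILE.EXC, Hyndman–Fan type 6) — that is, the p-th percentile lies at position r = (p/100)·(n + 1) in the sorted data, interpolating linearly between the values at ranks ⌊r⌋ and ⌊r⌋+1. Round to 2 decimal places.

98.50

n = 9.
r = (25/100)·(9 + 1) = 2.5.
Rank 2 is 97 and rank 3 is 100.
Interpolate: 97 + 0.5·(100 − 97) = 97 + 0.5·3 = 98.5.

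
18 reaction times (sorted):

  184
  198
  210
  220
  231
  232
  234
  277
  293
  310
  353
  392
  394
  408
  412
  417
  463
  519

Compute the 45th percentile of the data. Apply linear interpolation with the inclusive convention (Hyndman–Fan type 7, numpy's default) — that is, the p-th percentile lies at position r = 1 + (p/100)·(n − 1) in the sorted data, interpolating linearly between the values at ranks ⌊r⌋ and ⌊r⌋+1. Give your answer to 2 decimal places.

287.40

n = 18.
r = 1 + (45/100)·(18 − 1) = 1 + 7.65 = 8.65.
Rank 8 is 277 and rank 9 is 293.
Interpolate: 277 + 0.65·(293 − 277) = 277 + 0.65·16 = 287.4.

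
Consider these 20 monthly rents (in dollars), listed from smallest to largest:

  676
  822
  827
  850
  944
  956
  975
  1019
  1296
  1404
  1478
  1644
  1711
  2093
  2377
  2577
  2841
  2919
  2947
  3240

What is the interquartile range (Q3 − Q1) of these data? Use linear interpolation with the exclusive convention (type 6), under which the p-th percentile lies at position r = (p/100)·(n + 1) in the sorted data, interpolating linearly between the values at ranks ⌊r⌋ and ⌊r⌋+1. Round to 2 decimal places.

n = 20.
P25: r = 5.25; ranks 5–6 are 944, 956; interpolating gives 947.
P75: r = 15.75; ranks 15–16 are 2377, 2577; interpolating gives 2527.
Difference: 2527 − 947 = 1580.

1580.00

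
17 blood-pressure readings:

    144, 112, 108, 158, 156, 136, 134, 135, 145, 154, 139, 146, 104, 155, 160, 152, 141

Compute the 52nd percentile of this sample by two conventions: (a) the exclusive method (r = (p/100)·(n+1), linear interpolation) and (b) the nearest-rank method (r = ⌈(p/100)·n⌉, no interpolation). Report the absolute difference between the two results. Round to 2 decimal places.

0.36

Sorted: 104, 108, 112, 134, 135, 136, 139, 141, 144, 145, 146, 152, 154, 155, 156, 158, 160.
n = 17.
(a) r = 9.36; between ranks 9 (144) and 10 (145): 144.36.
(b) the nearest-rank method: rank 9 → 144.
|144.36 − 144| = 0.36.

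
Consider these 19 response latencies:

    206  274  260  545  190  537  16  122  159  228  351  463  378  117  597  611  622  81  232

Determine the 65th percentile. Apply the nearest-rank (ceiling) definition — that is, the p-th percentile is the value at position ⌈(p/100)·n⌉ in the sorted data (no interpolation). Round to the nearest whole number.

Sorted: 16, 81, 117, 122, 159, 190, 206, 228, 232, 260, 274, 351, 378, 463, 537, 545, 597, 611, 622.
n = 19.
Position = ⌈65/100 · 19⌉ = ⌈12.35⌉ = 13.
The value at rank 13 is 378.

378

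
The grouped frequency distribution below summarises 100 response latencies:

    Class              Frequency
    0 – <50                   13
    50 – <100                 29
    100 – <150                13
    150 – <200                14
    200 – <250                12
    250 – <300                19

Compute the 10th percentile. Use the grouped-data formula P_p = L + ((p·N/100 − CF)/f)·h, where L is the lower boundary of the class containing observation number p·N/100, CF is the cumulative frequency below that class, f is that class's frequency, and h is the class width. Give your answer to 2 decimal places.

38.46

N = 100; target position k = 10/100 · 100 = 10.
Cumulative frequencies: 13, 42, 55, 69, 81, 100.
Observation 10 falls in the class 0 – <50.
L = 0, CF = 0, f = 13, h = 50.
P10 = 0 + ((10 − 0)/13)·50 = 0 + 38.4615 = 38.4615.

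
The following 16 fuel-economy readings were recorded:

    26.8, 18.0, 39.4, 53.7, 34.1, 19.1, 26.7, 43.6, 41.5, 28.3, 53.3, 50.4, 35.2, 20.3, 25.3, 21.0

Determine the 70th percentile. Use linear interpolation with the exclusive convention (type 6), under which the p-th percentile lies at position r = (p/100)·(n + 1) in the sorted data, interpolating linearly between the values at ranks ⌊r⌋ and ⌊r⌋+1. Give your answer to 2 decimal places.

41.29

Sorted: 18.0, 19.1, 20.3, 21.0, 25.3, 26.7, 26.8, 28.3, 34.1, 35.2, 39.4, 41.5, 43.6, 50.4, 53.3, 53.7.
n = 16.
r = (70/100)·(16 + 1) = 11.9.
Rank 11 is 39.4 and rank 12 is 41.5.
Interpolate: 39.4 + 0.9·(41.5 − 39.4) = 39.4 + 0.9·2.1 = 41.29.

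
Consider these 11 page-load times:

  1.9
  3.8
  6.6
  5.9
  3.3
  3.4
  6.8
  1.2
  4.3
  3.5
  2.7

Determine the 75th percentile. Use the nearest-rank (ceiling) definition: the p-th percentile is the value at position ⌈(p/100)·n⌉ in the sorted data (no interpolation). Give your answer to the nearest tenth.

5.9

Sorted: 1.2, 1.9, 2.7, 3.3, 3.4, 3.5, 3.8, 4.3, 5.9, 6.6, 6.8.
n = 11.
Position = ⌈75/100 · 11⌉ = ⌈8.25⌉ = 9.
The value at rank 9 is 5.9.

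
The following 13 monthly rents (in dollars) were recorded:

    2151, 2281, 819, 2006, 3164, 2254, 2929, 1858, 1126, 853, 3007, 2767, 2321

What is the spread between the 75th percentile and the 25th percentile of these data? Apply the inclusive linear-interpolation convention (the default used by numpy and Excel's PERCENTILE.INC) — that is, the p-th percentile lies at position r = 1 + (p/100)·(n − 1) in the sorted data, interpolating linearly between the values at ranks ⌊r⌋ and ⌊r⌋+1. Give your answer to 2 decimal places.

909.00

Sorted: 819, 853, 1126, 1858, 2006, 2151, 2254, 2281, 2321, 2767, 2929, 3007, 3164.
n = 13.
P25: r = 4 (integer) → 1858.
P75: r = 10 (integer) → 2767.
Difference: 2767 − 1858 = 909.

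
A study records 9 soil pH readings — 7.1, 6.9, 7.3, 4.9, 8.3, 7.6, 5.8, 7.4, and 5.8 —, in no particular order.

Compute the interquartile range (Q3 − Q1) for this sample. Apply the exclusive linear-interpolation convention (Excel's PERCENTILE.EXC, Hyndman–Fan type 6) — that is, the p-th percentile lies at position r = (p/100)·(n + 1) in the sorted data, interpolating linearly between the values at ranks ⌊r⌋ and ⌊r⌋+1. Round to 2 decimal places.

1.70

Sorted: 4.9, 5.8, 5.8, 6.9, 7.1, 7.3, 7.4, 7.6, 8.3.
n = 9.
P25: r = 2.5; ranks 2–3 are 5.8, 5.8; interpolating gives 5.8.
P75: r = 7.5; ranks 7–8 are 7.4, 7.6; interpolating gives 7.5.
Difference: 7.5 − 5.8 = 1.7.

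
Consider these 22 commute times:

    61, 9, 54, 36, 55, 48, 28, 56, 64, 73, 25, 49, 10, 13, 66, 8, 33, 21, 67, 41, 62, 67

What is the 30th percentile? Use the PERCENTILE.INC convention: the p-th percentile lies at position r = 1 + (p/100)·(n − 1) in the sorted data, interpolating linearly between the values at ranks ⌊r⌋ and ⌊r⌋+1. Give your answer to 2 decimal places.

29.50

Sorted: 8, 9, 10, 13, 21, 25, 28, 33, 36, 41, 48, 49, 54, 55, 56, 61, 62, 64, 66, 67, 67, 73.
n = 22.
r = 1 + (30/100)·(22 − 1) = 1 + 6.3 = 7.3.
Rank 7 is 28 and rank 8 is 33.
Interpolate: 28 + 0.3·(33 − 28) = 28 + 0.3·5 = 29.5.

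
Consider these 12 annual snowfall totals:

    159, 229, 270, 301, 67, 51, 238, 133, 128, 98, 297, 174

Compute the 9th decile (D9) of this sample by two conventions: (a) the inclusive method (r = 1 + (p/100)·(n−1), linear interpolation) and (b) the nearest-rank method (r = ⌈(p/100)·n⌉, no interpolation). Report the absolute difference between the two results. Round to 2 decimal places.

Sorted: 51, 67, 98, 128, 133, 159, 174, 229, 238, 270, 297, 301.
n = 12.
(a) r = 10.9; between ranks 10 (270) and 11 (297): 294.3.
(b) the nearest-rank method: rank 11 → 297.
|294.3 − 297| = 2.7.

2.70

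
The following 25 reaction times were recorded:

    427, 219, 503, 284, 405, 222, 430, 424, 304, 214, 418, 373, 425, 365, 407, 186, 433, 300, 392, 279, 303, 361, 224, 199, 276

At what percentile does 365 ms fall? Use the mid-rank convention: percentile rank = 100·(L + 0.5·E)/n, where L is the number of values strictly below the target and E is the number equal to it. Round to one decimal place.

54.0

Sorted: 186, 199, 214, 219, 222, 224, 276, 279, 284, 300, 303, 304, 361, 365, 373, 392, 405, 407, 418, 424, 425, 427, 430, 433, 503.
Count below 365: L = 13; count equal: E = 1; n = 25.
Percentile rank = 100·(13 + 0.5·1)/25 = 100·13.5/25 = 54.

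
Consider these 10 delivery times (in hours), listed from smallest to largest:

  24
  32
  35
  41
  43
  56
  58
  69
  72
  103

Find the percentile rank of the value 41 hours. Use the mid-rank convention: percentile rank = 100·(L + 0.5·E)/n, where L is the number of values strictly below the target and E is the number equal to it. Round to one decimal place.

Count below 41: L = 3; count equal: E = 1; n = 10.
Percentile rank = 100·(3 + 0.5·1)/10 = 100·3.5/10 = 35.

35.0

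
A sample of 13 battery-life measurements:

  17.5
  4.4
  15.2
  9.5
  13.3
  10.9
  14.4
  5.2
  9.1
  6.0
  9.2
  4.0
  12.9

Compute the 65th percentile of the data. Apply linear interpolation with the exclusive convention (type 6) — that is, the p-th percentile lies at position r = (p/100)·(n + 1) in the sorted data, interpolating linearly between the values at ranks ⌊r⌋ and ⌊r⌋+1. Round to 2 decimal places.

Sorted: 4.0, 4.4, 5.2, 6.0, 9.1, 9.2, 9.5, 10.9, 12.9, 13.3, 14.4, 15.2, 17.5.
n = 13.
r = (65/100)·(13 + 1) = 9.1.
Rank 9 is 12.9 and rank 10 is 13.3.
Interpolate: 12.9 + 0.1·(13.3 − 12.9) = 12.9 + 0.1·0.4 = 12.94.

12.94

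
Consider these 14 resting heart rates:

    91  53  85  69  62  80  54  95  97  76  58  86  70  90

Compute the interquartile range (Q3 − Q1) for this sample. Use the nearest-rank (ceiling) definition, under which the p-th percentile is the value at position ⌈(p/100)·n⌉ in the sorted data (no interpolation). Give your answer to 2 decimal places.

28.00

Sorted: 53, 54, 58, 62, 69, 70, 76, 80, 85, 86, 90, 91, 95, 97.
n = 14.
P25: rank ⌈25/100·14⌉ = 4 → 62.
P75: rank ⌈75/100·14⌉ = 11 → 90.
Difference: 90 − 62 = 28.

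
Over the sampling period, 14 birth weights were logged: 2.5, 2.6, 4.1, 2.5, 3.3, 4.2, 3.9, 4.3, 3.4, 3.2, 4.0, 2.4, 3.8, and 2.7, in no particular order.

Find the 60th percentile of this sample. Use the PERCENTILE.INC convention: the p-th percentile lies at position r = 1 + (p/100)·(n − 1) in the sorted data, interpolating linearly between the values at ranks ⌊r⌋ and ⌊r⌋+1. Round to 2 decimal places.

Sorted: 2.4, 2.5, 2.5, 2.6, 2.7, 3.2, 3.3, 3.4, 3.8, 3.9, 4.0, 4.1, 4.2, 4.3.
n = 14.
r = 1 + (60/100)·(14 − 1) = 1 + 7.8 = 8.8.
Rank 8 is 3.4 and rank 9 is 3.8.
Interpolate: 3.4 + 0.8·(3.8 − 3.4) = 3.4 + 0.8·0.4 = 3.72.

3.72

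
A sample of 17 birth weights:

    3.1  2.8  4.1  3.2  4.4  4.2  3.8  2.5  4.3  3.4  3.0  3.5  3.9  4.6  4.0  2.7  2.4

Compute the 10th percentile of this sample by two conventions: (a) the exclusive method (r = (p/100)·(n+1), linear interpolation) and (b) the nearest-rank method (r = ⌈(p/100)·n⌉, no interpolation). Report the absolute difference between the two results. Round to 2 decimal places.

Sorted: 2.4, 2.5, 2.7, 2.8, 3.0, 3.1, 3.2, 3.4, 3.5, 3.8, 3.9, 4.0, 4.1, 4.2, 4.3, 4.4, 4.6.
n = 17.
(a) r = 1.8; between ranks 1 (2.4) and 2 (2.5): 2.48.
(b) the nearest-rank method: rank 2 → 2.5.
|2.48 − 2.5| = 0.02.

0.02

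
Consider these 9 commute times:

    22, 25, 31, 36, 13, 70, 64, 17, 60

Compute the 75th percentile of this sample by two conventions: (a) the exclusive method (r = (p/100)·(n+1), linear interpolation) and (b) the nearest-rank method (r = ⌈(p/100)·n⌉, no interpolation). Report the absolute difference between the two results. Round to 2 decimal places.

Sorted: 13, 17, 22, 25, 31, 36, 60, 64, 70.
n = 9.
(a) r = 7.5; between ranks 7 (60) and 8 (64): 62.
(b) the nearest-rank method: rank 7 → 60.
|62 − 60| = 2.

2.00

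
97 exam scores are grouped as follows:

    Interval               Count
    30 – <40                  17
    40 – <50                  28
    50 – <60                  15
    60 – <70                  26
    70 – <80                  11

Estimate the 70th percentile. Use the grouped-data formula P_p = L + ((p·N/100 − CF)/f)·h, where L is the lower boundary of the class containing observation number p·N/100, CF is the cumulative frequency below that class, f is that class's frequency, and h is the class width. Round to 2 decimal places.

N = 97; target position k = 70/100 · 97 = 67.9.
Cumulative frequencies: 17, 45, 60, 86, 97.
Observation 67.9 falls in the class 60 – <70.
L = 60, CF = 60, f = 26, h = 10.
P70 = 60 + ((67.9 − 60)/26)·10 = 60 + 3.03846 = 63.0385.

63.04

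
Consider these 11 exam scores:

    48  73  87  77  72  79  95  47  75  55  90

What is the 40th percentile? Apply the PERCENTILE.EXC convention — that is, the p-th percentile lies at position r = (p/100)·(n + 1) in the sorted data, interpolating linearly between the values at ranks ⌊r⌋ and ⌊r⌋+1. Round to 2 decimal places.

Sorted: 47, 48, 55, 72, 73, 75, 77, 79, 87, 90, 95.
n = 11.
r = (40/100)·(11 + 1) = 4.8.
Rank 4 is 72 and rank 5 is 73.
Interpolate: 72 + 0.8·(73 − 72) = 72 + 0.8·1 = 72.8.

72.80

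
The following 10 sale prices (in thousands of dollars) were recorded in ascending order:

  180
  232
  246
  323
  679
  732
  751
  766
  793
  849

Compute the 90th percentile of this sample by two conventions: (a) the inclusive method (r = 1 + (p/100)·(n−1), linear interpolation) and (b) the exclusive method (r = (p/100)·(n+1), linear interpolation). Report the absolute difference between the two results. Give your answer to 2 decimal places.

44.80

n = 10.
(a) r = 9.1; between ranks 9 (793) and 10 (849): 798.6.
(b) r = 9.9; between ranks 9 (793) and 10 (849): 843.4.
|798.6 − 843.4| = 44.8.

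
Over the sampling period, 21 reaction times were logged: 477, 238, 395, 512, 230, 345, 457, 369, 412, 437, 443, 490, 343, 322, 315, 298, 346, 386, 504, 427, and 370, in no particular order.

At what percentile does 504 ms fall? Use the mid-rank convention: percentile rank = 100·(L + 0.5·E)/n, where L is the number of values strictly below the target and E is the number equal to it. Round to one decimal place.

92.9

Sorted: 230, 238, 298, 315, 322, 343, 345, 346, 369, 370, 386, 395, 412, 427, 437, 443, 457, 477, 490, 504, 512.
Count below 504: L = 19; count equal: E = 1; n = 21.
Percentile rank = 100·(19 + 0.5·1)/21 = 100·19.5/21 = 92.86.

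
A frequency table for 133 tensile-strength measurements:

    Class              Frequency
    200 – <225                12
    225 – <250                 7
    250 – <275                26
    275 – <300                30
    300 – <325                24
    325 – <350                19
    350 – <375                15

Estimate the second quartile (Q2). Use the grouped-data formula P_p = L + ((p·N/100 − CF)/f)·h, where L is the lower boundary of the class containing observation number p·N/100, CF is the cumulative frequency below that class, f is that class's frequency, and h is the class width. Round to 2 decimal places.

292.92

N = 133; target position k = 50/100 · 133 = 66.5.
Cumulative frequencies: 12, 19, 45, 75, 99, 118, 133.
Observation 66.5 falls in the class 275 – <300.
L = 275, CF = 45, f = 30, h = 25.
P50 = 275 + ((66.5 − 45)/30)·25 = 275 + 17.9167 = 292.917.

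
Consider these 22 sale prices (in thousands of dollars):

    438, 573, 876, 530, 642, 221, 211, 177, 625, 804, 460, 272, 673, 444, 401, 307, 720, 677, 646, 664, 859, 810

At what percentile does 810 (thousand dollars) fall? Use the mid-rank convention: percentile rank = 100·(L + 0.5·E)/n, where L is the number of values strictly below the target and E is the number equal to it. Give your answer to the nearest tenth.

88.6

Sorted: 177, 211, 221, 272, 307, 401, 438, 444, 460, 530, 573, 625, 642, 646, 664, 673, 677, 720, 804, 810, 859, 876.
Count below 810: L = 19; count equal: E = 1; n = 22.
Percentile rank = 100·(19 + 0.5·1)/22 = 100·19.5/22 = 88.64.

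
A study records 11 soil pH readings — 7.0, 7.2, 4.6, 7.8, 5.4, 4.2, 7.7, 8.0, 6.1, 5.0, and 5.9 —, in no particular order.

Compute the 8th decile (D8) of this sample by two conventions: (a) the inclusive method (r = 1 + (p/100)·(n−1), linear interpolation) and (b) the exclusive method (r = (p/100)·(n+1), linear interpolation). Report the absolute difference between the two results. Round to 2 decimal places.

Sorted: 4.2, 4.6, 5.0, 5.4, 5.9, 6.1, 7.0, 7.2, 7.7, 7.8, 8.0.
n = 11.
(a) r = 9 → value at rank 9 = 7.7.
(b) r = 9.6; between ranks 9 (7.7) and 10 (7.8): 7.76.
|7.7 − 7.76| = 0.06.

0.06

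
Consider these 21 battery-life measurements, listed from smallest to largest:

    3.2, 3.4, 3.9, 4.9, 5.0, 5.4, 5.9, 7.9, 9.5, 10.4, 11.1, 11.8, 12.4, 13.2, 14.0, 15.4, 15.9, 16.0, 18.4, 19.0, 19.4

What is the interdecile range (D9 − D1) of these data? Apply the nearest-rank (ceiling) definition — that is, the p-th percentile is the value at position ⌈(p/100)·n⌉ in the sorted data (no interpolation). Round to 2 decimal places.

n = 21.
P10: rank ⌈10/100·21⌉ = 3 → 3.9.
P90: rank ⌈90/100·21⌉ = 19 → 18.4.
Difference: 18.4 − 3.9 = 14.5.

14.50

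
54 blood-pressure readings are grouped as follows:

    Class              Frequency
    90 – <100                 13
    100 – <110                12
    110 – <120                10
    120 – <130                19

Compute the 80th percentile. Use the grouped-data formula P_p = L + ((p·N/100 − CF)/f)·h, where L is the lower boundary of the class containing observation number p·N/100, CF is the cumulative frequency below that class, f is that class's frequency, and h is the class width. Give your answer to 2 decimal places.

124.32

N = 54; target position k = 80/100 · 54 = 43.2.
Cumulative frequencies: 13, 25, 35, 54.
Observation 43.2 falls in the class 120 – <130.
L = 120, CF = 35, f = 19, h = 10.
P80 = 120 + ((43.2 − 35)/19)·10 = 120 + 4.31579 = 124.316.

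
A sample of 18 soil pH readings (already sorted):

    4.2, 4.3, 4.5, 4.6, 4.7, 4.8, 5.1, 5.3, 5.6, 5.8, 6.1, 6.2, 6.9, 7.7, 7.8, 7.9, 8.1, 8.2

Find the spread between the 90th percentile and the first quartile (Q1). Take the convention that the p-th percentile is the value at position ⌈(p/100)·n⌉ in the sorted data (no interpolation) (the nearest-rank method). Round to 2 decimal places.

3.40

n = 18.
P25: rank ⌈25/100·18⌉ = 5 → 4.7.
P90: rank ⌈90/100·18⌉ = 17 → 8.1.
Difference: 8.1 − 4.7 = 3.4.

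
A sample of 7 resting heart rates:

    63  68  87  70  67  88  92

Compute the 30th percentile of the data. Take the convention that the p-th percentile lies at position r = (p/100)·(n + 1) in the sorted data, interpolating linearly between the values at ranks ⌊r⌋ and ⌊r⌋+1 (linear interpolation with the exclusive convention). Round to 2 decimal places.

67.40

Sorted: 63, 67, 68, 70, 87, 88, 92.
n = 7.
r = (30/100)·(7 + 1) = 2.4.
Rank 2 is 67 and rank 3 is 68.
Interpolate: 67 + 0.4·(68 − 67) = 67 + 0.4·1 = 67.4.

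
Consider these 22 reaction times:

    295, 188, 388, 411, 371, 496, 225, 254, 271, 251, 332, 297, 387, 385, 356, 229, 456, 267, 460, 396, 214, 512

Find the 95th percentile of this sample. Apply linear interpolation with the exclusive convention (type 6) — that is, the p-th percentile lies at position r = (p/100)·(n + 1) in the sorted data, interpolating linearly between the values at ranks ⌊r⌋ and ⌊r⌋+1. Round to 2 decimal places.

Sorted: 188, 214, 225, 229, 251, 254, 267, 271, 295, 297, 332, 356, 371, 385, 387, 388, 396, 411, 456, 460, 496, 512.
n = 22.
r = (95/100)·(22 + 1) = 21.85.
Rank 21 is 496 and rank 22 is 512.
Interpolate: 496 + 0.85·(512 − 496) = 496 + 0.85·16 = 509.6.

509.60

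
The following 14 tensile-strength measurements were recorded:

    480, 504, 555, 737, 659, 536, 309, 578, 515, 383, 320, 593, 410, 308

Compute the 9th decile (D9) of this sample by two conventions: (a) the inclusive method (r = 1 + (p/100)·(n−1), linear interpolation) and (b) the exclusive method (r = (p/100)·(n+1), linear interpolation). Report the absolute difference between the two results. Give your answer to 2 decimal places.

Sorted: 308, 309, 320, 383, 410, 480, 504, 515, 536, 555, 578, 593, 659, 737.
n = 14.
(a) r = 12.7; between ranks 12 (593) and 13 (659): 639.2.
(b) r = 13.5; between ranks 13 (659) and 14 (737): 698.
|639.2 − 698| = 58.8.

58.80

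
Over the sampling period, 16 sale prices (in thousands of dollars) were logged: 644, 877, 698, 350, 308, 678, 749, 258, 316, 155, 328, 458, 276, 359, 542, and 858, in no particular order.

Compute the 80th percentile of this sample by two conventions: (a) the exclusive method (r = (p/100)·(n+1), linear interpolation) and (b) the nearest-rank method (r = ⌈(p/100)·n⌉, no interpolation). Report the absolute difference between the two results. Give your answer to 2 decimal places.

30.60

Sorted: 155, 258, 276, 308, 316, 328, 350, 359, 458, 542, 644, 678, 698, 749, 858, 877.
n = 16.
(a) r = 13.6; between ranks 13 (698) and 14 (749): 728.6.
(b) the nearest-rank method: rank 13 → 698.
|728.6 − 698| = 30.6.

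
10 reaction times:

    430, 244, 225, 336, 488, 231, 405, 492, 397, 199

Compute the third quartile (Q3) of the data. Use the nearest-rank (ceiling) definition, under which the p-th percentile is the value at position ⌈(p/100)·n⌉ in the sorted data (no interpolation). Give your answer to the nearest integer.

Sorted: 199, 225, 231, 244, 336, 397, 405, 430, 488, 492.
n = 10.
Position = ⌈75/100 · 10⌉ = ⌈7.5⌉ = 8.
The value at rank 8 is 430.

430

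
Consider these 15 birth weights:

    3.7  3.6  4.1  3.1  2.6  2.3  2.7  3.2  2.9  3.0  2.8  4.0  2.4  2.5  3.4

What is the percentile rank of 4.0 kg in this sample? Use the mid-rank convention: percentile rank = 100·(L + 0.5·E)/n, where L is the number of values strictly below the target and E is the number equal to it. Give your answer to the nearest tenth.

Sorted: 2.3, 2.4, 2.5, 2.6, 2.7, 2.8, 2.9, 3.0, 3.1, 3.2, 3.4, 3.6, 3.7, 4.0, 4.1.
Count below 4.0: L = 13; count equal: E = 1; n = 15.
Percentile rank = 100·(13 + 0.5·1)/15 = 100·13.5/15 = 90.

90.0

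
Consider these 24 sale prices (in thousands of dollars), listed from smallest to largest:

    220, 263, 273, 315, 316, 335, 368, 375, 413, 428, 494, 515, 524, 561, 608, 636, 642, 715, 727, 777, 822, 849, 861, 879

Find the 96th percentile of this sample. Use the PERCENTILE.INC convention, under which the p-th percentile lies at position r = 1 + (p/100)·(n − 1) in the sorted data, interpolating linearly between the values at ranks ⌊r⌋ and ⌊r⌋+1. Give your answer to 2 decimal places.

n = 24.
r = 1 + (96/100)·(24 − 1) = 1 + 22.08 = 23.08.
Rank 23 is 861 and rank 24 is 879.
Interpolate: 861 + 0.08·(879 − 861) = 861 + 0.08·18 = 862.44.

862.44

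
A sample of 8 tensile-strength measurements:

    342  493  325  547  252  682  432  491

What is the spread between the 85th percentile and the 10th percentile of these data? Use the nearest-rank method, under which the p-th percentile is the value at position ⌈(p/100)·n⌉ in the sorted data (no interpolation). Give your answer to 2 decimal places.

Sorted: 252, 325, 342, 432, 491, 493, 547, 682.
n = 8.
P10: rank ⌈10/100·8⌉ = 1 → 252.
P85: rank ⌈85/100·8⌉ = 7 → 547.
Difference: 547 − 252 = 295.

295.00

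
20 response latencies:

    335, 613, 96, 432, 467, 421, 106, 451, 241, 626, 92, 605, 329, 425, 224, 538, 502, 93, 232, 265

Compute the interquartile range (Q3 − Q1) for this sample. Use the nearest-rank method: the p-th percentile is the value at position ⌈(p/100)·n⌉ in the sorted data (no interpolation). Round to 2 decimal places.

Sorted: 92, 93, 96, 106, 224, 232, 241, 265, 329, 335, 421, 425, 432, 451, 467, 502, 538, 605, 613, 626.
n = 20.
P25: rank ⌈25/100·20⌉ = 5 → 224.
P75: rank ⌈75/100·20⌉ = 15 → 467.
Difference: 467 − 224 = 243.

243.00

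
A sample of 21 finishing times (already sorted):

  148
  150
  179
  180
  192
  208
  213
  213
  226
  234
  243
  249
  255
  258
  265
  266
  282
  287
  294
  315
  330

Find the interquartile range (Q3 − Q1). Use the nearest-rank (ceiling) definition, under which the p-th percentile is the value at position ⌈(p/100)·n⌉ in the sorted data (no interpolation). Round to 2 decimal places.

58.00

n = 21.
P25: rank ⌈25/100·21⌉ = 6 → 208.
P75: rank ⌈75/100·21⌉ = 16 → 266.
Difference: 266 − 208 = 58.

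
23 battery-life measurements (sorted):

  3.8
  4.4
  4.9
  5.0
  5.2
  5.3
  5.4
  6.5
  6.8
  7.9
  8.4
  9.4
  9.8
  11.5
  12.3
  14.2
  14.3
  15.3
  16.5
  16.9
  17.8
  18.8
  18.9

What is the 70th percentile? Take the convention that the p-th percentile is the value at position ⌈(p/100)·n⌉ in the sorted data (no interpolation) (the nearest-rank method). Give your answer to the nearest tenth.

14.3

n = 23.
Position = ⌈70/100 · 23⌉ = ⌈16.1⌉ = 17.
The value at rank 17 is 14.3.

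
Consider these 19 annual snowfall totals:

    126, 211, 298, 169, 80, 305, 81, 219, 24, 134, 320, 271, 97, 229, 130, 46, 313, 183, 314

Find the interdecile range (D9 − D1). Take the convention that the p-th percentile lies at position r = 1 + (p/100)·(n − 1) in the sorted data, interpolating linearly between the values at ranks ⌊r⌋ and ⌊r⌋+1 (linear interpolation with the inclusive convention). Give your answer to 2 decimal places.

Sorted: 24, 46, 80, 81, 97, 126, 130, 134, 169, 183, 211, 219, 229, 271, 298, 305, 313, 314, 320.
n = 19.
P10: r = 2.8; ranks 2–3 are 46, 80; interpolating gives 73.2.
P90: r = 17.2; ranks 17–18 are 313, 314; interpolating gives 313.2.
Difference: 313.2 − 73.2 = 240.

240.00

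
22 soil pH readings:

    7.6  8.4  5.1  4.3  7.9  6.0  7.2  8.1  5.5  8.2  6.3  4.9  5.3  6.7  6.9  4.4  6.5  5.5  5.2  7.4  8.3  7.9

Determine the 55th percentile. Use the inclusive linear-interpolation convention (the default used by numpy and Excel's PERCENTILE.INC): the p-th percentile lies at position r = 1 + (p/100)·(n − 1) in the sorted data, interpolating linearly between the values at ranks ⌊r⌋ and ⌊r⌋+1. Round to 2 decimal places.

Sorted: 4.3, 4.4, 4.9, 5.1, 5.2, 5.3, 5.5, 5.5, 6.0, 6.3, 6.5, 6.7, 6.9, 7.2, 7.4, 7.6, 7.9, 7.9, 8.1, 8.2, 8.3, 8.4.
n = 22.
r = 1 + (55/100)·(22 − 1) = 1 + 11.55 = 12.55.
Rank 12 is 6.7 and rank 13 is 6.9.
Interpolate: 6.7 + 0.55·(6.9 − 6.7) = 6.7 + 0.55·0.2 = 6.81.

6.81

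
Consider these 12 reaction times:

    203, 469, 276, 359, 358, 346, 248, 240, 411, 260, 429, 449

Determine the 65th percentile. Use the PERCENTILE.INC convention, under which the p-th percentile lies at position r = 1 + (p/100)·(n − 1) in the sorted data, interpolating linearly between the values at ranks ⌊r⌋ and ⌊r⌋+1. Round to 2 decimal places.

Sorted: 203, 240, 248, 260, 276, 346, 358, 359, 411, 429, 449, 469.
n = 12.
r = 1 + (65/100)·(12 − 1) = 1 + 7.15 = 8.15.
Rank 8 is 359 and rank 9 is 411.
Interpolate: 359 + 0.15·(411 − 359) = 359 + 0.15·52 = 366.8.

366.80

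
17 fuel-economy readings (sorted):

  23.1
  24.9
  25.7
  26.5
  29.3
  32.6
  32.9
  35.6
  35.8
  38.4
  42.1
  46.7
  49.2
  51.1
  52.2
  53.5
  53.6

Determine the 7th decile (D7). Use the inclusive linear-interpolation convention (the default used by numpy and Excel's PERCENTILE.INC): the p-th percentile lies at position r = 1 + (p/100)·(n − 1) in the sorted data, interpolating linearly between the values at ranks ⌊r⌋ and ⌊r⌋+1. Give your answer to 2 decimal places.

47.20

n = 17.
r = 1 + (70/100)·(17 − 1) = 1 + 11.2 = 12.2.
Rank 12 is 46.7 and rank 13 is 49.2.
Interpolate: 46.7 + 0.2·(49.2 − 46.7) = 46.7 + 0.2·2.5 = 47.2.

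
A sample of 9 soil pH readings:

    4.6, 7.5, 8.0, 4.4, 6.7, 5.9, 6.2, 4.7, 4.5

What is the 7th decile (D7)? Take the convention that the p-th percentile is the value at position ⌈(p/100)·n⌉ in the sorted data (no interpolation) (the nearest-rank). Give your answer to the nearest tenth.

6.7

Sorted: 4.4, 4.5, 4.6, 4.7, 5.9, 6.2, 6.7, 7.5, 8.0.
n = 9.
Position = ⌈70/100 · 9⌉ = ⌈6.3⌉ = 7.
The value at rank 7 is 6.7.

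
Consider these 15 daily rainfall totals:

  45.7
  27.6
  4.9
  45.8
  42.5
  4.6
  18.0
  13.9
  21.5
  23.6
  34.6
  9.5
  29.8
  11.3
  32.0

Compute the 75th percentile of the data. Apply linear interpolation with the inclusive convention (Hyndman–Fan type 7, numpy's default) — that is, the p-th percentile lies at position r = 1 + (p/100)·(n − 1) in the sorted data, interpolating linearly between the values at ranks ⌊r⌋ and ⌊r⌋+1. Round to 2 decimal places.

Sorted: 4.6, 4.9, 9.5, 11.3, 13.9, 18.0, 21.5, 23.6, 27.6, 29.8, 32.0, 34.6, 42.5, 45.7, 45.8.
n = 15.
r = 1 + (75/100)·(15 − 1) = 1 + 10.5 = 11.5.
Rank 11 is 32.0 and rank 12 is 34.6.
Interpolate: 32.0 + 0.5·(34.6 − 32.0) = 32.0 + 0.5·2.6 = 33.3.

33.30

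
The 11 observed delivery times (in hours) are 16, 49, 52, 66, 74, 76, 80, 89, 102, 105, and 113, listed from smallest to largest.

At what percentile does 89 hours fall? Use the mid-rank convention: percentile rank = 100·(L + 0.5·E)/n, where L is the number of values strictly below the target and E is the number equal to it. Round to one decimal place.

Count below 89: L = 7; count equal: E = 1; n = 11.
Percentile rank = 100·(7 + 0.5·1)/11 = 100·7.5/11 = 68.18.

68.2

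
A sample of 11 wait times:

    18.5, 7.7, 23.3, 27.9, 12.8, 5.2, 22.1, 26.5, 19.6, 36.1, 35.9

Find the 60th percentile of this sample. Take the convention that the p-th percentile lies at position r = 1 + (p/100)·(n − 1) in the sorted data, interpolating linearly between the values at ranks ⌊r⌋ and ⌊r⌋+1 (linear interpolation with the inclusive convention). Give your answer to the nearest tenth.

23.3

Sorted: 5.2, 7.7, 12.8, 18.5, 19.6, 22.1, 23.3, 26.5, 27.9, 35.9, 36.1.
n = 11.
r = 1 + (60/100)·(11 − 1) = 1 + 6 = 7.
r is an integer, so P60 is the value at rank 7: 23.3.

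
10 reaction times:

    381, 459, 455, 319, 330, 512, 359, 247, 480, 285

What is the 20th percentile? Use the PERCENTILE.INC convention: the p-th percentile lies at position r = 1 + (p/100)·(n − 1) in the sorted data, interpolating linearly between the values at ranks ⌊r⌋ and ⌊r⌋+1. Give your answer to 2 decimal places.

312.20

Sorted: 247, 285, 319, 330, 359, 381, 455, 459, 480, 512.
n = 10.
r = 1 + (20/100)·(10 − 1) = 1 + 1.8 = 2.8.
Rank 2 is 285 and rank 3 is 319.
Interpolate: 285 + 0.8·(319 − 285) = 285 + 0.8·34 = 312.2.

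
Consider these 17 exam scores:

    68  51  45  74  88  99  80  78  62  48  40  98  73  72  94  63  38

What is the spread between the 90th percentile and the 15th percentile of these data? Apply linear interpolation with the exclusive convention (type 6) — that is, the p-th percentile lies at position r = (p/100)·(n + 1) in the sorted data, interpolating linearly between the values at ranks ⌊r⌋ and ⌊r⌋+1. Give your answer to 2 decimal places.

Sorted: 38, 40, 45, 48, 51, 62, 63, 68, 72, 73, 74, 78, 80, 88, 94, 98, 99.
n = 17.
P15: r = 2.7; ranks 2–3 are 40, 45; interpolating gives 43.5.
P90: r = 16.2; ranks 16–17 are 98, 99; interpolating gives 98.2.
Difference: 98.2 − 43.5 = 54.7.

54.70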